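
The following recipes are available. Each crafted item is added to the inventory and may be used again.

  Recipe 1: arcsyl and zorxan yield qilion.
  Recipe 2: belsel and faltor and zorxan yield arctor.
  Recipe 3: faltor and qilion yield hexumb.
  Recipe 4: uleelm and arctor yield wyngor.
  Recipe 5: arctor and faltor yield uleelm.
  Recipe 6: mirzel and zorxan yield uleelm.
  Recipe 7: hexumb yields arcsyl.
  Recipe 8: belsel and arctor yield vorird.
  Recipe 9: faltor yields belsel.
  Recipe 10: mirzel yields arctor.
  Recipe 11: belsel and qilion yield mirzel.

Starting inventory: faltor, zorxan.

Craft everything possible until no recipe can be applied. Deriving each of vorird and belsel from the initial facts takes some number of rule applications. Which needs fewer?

belsel: faltor → belsel (Recipe 9). [1 rule application]
vorird: Using Recipe 9, faltor makes belsel. Using Recipe 2, belsel, faltor, and zorxan make arctor. Using Recipe 8, belsel and arctor make vorird. [3 rule applications]
belsel needs fewer.

belsel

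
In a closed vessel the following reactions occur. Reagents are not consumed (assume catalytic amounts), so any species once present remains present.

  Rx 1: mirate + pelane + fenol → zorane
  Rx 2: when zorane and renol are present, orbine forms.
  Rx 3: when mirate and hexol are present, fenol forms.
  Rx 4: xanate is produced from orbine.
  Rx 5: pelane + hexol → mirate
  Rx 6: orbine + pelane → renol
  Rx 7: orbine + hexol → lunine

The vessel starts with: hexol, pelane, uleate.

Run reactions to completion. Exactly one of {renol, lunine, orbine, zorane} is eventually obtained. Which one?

zorane

pelane and hexol present → mirate forms (Rx 5).
mirate and hexol present → fenol forms (Rx 3).
mirate, pelane, and fenol present → zorane forms (Rx 1).
orbine would need zorane and renol (Rx 2), but renol never forms. renol would need orbine and pelane (Rx 6), but orbine never forms. lunine would need orbine and hexol (Rx 7), but orbine never forms.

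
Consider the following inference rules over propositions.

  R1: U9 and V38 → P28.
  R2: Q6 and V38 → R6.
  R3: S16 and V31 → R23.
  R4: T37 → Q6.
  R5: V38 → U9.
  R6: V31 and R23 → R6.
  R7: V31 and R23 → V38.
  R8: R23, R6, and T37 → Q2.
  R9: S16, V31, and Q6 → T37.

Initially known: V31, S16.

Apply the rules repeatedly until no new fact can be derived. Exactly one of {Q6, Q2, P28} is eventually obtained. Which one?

S16 and V31 hold, so R23 follows (R3).
V31 and R23 hold, so V38 follows (R7).
V38 holds, so U9 follows (R5).
U9 and V38 hold, so P28 follows (R1).
Q6 would need T37 (R4), but T37 is never established. Q2 would need R23, R6, and T37 (R8), but T37 is never established.

P28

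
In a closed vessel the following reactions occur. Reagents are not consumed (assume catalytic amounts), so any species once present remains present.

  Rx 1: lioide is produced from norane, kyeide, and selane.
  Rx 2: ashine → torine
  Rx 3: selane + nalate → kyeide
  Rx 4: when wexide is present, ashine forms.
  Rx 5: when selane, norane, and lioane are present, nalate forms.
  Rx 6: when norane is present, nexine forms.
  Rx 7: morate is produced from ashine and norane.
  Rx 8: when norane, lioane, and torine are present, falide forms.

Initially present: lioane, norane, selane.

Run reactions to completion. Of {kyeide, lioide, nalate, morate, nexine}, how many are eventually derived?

4

selane, norane, and lioane present → nalate forms (Rx 5).
norane present → nexine forms (Rx 6).
selane and nalate present → kyeide forms (Rx 3).
norane, kyeide, and selane present → lioide forms (Rx 1).
kyeide: reached.
lioide: reached.
nalate: reached.
morate would need ashine and norane (Rx 7), but ashine never forms.
nexine: reached.
Reached: kyeide, lioide, nalate, and nexine — 4 of the 5.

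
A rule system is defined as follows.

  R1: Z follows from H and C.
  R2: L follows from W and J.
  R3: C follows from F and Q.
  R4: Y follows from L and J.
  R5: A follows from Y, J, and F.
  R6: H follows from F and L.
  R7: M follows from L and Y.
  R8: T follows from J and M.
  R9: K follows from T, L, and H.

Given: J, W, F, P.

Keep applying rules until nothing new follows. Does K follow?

W and J hold, so L follows (R2).
F and L hold, so H follows (R6).
From L and J, R4 gives Y.
L and Y hold, so M follows (R7).
From J and M, R8 gives T.
T, L, and H hold, so K follows (R9).

Yes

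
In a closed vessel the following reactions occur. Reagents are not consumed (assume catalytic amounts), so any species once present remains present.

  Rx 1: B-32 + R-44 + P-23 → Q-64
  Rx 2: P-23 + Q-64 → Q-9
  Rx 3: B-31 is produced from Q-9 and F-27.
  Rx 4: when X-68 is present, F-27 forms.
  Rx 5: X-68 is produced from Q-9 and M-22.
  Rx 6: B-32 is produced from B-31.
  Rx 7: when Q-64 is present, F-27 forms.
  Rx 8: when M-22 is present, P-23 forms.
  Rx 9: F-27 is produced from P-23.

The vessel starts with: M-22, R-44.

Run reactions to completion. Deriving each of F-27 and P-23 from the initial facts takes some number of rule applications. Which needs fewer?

P-23: M-22 present → P-23 forms (Rx 8). [1 rule application]
F-27: M-22 present → P-23 forms (Rx 8). P-23 present → F-27 forms (Rx 9). [2 rule applications]
P-23 needs fewer.

P-23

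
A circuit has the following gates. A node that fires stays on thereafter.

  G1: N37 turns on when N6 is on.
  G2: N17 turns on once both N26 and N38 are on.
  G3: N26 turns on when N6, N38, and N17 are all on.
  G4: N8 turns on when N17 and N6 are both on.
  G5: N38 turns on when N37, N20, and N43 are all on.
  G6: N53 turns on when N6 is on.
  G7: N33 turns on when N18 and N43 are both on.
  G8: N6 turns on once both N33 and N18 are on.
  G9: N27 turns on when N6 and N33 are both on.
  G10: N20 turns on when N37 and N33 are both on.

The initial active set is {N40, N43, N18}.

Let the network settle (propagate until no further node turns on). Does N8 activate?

No

N8 would need N17 and N6 (G4), but N17 never turns on.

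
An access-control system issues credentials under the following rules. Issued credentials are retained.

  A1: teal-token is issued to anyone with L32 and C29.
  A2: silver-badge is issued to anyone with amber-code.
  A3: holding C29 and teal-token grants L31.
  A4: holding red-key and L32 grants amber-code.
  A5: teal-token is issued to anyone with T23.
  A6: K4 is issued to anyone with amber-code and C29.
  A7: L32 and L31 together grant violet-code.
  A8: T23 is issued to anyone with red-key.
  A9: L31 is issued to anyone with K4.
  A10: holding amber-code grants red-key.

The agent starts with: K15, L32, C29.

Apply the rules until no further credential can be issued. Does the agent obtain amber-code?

amber-code would need red-key and L32 (A4), but red-key is never granted.

No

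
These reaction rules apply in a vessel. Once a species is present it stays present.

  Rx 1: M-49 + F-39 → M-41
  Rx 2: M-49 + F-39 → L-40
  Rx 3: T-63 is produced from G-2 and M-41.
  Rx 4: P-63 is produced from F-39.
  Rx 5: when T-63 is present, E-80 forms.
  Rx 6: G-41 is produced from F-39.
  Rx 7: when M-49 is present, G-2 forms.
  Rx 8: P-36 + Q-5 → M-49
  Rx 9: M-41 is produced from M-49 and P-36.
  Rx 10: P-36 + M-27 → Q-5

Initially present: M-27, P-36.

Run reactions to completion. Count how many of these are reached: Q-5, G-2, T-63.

P-36 and M-27 present → Q-5 forms (Rx 10).
P-36 and Q-5 present → M-49 forms (Rx 8).
M-49 present → G-2 forms (Rx 7).
M-49 and P-36 present → M-41 forms (Rx 9).
G-2 and M-41 present → T-63 forms (Rx 3).
Q-5: reached.
G-2: reached.
T-63: reached.
All 3 are reached.

3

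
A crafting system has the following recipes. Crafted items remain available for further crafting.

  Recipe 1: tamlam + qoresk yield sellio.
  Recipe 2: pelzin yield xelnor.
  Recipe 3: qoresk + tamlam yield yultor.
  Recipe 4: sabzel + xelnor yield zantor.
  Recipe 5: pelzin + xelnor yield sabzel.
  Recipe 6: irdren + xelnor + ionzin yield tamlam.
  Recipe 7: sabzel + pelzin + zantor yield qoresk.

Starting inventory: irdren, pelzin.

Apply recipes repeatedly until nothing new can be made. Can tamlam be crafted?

tamlam would need irdren, xelnor, and ionzin (Recipe 6), but ionzin is never obtained.

No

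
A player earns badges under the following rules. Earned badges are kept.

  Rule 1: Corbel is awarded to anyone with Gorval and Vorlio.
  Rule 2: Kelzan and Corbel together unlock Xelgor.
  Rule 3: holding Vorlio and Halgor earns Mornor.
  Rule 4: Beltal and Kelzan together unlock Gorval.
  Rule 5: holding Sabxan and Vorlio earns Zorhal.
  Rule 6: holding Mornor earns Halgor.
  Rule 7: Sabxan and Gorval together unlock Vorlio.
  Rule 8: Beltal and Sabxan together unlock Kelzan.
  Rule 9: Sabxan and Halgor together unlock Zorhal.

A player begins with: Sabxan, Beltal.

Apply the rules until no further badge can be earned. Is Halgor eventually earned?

Halgor would need Mornor (Rule 6), but Mornor is never earned.

No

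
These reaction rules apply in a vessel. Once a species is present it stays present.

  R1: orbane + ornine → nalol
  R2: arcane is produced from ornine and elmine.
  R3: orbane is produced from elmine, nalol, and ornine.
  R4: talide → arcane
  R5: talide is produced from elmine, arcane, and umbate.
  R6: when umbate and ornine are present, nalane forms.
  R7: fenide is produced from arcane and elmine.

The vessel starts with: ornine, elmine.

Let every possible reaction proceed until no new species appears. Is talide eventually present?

No

talide would need elmine, arcane, and umbate (R5), but umbate never forms.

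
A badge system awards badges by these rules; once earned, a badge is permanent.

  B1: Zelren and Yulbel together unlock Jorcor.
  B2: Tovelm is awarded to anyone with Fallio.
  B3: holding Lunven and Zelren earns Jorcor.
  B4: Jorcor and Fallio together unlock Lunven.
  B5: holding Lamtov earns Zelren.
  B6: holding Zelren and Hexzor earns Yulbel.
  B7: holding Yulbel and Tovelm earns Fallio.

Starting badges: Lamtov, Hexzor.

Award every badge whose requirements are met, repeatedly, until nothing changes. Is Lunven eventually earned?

Lunven would need Jorcor and Fallio (B4), but Fallio is never earned.

No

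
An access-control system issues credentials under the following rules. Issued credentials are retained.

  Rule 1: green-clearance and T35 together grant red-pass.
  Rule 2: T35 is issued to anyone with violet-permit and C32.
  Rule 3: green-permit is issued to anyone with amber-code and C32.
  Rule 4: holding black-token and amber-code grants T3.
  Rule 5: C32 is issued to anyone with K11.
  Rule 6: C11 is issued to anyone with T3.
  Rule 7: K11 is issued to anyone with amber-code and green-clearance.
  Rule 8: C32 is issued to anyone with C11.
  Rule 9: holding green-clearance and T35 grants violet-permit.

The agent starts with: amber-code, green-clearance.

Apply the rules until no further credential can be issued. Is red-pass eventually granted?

No

red-pass would need green-clearance and T35 (Rule 1), but T35 is never granted.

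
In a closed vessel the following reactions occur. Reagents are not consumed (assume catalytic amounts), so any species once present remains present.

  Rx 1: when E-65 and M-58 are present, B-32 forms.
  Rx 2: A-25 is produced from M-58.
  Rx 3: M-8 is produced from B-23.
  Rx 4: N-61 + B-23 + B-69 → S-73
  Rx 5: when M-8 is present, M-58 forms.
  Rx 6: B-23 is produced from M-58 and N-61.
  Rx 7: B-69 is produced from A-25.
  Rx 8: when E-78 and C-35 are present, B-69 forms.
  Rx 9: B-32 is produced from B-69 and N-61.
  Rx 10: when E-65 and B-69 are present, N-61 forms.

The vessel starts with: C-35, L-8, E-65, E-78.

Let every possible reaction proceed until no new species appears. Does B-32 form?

Yes

E-78 and C-35 present → B-69 forms (Rx 8).
E-65 and B-69 present → N-61 forms (Rx 10).
B-69 and N-61 present → B-32 forms (Rx 9).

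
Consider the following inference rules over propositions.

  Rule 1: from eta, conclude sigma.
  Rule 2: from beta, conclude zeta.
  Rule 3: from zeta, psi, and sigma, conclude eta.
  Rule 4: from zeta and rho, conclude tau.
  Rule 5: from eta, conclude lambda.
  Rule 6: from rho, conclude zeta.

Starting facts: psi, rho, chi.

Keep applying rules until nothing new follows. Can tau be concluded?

Yes

rho holds, so zeta follows (Rule 6).
From zeta and rho, Rule 4 gives tau.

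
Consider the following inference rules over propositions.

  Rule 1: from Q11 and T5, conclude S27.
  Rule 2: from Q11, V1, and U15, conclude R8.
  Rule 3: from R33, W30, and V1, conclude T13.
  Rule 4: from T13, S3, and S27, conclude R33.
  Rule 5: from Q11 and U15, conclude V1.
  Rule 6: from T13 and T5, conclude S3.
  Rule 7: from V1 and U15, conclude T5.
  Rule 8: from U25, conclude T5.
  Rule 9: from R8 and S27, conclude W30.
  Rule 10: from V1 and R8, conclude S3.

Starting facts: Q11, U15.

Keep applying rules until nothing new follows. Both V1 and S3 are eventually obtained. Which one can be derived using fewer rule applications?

V1: From Q11 and U15, Rule 5 gives V1. [1 rule application]
S3: Q11 and U15 hold, so V1 follows (Rule 5). From Q11, V1, and U15, Rule 2 gives R8. V1 and R8 hold, so S3 follows (Rule 10). [3 rule applications]
V1 needs fewer.

V1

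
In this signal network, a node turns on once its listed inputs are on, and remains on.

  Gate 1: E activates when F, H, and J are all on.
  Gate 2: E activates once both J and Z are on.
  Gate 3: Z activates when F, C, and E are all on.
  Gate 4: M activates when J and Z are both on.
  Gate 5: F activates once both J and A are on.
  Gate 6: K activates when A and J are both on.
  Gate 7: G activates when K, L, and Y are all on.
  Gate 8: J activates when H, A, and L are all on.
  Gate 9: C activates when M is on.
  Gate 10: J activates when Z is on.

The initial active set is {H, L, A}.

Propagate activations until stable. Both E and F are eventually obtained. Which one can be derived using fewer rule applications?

F: Gate 8: H, A, and L on → J on. Gate 5: J and A on → F on. [2 rule applications]
E: Gate 8: H, A, and L on → J on. Gate 5: J and A on → F on. Gate 1: F, H, and J on → E on. [3 rule applications]
F needs fewer.

F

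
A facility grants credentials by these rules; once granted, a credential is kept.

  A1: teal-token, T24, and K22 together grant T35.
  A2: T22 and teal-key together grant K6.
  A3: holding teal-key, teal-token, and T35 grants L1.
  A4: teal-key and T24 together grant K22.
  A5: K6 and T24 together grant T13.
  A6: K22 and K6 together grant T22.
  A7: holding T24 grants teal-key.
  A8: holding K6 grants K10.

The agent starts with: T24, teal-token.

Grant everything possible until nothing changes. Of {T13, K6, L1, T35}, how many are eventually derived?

2

Holding T24 grants teal-key (A7).
Holding teal-key and T24 grants K22 (A4).
Holding teal-token, T24, and K22 grants T35 (A1).
Holding teal-key, teal-token, and T35 grants L1 (A3).
T13 would need K6 and T24 (A5), but K6 is never granted.
K6 would need T22 and teal-key (A2), but T22 is never granted.
L1: reached.
T35: reached.
Reached: L1 and T35 — 2 of the 4.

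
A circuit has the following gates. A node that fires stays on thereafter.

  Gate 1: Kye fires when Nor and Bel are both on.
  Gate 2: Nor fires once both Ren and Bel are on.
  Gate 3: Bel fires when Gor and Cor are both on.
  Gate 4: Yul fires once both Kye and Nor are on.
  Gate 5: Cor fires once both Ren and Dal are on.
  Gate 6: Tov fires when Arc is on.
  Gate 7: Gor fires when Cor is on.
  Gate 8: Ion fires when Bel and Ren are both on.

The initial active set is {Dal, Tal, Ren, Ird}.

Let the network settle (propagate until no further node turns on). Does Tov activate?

Tov would need Arc (Gate 6), but Arc never turns on.

No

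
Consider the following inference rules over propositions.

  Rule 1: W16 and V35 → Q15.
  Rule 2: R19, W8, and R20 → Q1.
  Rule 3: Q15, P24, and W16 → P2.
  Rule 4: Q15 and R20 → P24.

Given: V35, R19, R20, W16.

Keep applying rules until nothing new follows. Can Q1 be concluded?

Q1 would need R19, W8, and R20 (Rule 2), but W8 is never established.

No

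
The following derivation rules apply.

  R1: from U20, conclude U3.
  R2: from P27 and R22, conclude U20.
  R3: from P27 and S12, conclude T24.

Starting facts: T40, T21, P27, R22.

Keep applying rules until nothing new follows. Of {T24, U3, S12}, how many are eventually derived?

1

From P27 and R22, R2 gives U20.
U20 holds, so U3 follows (R1).
T24 would need P27 and S12 (R3), but S12 is never established.
U3: reached.
No rule produces S12, and it is not given.
Reached: U3 — 1 of the 3.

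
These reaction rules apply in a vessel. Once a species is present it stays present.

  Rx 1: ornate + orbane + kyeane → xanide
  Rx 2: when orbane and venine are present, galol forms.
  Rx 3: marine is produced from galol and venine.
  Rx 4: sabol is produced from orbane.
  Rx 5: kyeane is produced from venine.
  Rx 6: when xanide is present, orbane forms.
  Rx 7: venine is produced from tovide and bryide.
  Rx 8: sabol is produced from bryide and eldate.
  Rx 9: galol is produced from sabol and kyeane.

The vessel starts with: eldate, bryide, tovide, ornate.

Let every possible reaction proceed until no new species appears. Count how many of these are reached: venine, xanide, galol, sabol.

tovide and bryide present → venine forms (Rx 7).
bryide and eldate present → sabol forms (Rx 8).
venine present → kyeane forms (Rx 5).
sabol and kyeane present → galol forms (Rx 9).
venine: reached.
xanide would need ornate, orbane, and kyeane (Rx 1), but orbane never forms.
galol: reached.
sabol: reached.
Reached: venine, galol, and sabol — 3 of the 4.

3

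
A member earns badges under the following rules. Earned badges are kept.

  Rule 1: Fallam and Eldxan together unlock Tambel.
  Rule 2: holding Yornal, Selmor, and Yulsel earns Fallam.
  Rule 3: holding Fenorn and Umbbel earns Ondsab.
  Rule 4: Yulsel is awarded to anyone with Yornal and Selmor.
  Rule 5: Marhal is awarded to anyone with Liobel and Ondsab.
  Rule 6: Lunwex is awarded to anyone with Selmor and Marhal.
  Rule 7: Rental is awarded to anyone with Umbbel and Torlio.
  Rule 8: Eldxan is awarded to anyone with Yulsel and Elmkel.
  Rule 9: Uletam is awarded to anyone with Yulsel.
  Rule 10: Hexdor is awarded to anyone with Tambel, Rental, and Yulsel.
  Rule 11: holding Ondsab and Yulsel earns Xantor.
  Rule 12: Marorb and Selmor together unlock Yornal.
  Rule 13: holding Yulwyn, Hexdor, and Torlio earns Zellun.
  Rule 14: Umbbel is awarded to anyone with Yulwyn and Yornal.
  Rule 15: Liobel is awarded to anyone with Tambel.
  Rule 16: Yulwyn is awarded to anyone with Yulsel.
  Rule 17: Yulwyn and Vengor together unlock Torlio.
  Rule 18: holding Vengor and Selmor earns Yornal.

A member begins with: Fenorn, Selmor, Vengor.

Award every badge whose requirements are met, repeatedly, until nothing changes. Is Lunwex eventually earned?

Lunwex would need Selmor and Marhal (Rule 6), but Marhal is never earned.

No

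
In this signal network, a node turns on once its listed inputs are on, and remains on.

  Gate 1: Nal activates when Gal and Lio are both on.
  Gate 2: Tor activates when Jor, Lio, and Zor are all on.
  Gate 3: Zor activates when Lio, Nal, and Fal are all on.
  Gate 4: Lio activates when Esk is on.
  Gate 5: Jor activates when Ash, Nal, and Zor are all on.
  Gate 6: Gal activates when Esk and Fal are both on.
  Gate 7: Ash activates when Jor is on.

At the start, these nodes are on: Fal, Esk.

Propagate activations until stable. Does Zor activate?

Gate 6: Esk and Fal on → Gal on.
Gate 4: Esk on → Lio on.
Gal and Lio are on, so Nal activates (Gate 1).
Gate 3: Lio, Nal, and Fal on → Zor on.

Yes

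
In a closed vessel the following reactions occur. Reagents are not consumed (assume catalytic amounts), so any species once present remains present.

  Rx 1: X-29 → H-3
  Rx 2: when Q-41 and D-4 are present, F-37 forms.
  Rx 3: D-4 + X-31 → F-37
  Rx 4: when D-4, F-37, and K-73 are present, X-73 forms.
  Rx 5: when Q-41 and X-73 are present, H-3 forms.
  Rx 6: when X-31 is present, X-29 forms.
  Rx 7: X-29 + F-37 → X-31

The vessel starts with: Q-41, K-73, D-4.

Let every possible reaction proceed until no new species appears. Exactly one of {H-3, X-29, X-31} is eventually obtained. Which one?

H-3

Q-41 and D-4 present → F-37 forms (Rx 2).
D-4, F-37, and K-73 present → X-73 forms (Rx 4).
Q-41 and X-73 present → H-3 forms (Rx 5).
X-31 would need X-29 and F-37 (Rx 7), but X-29 never forms. X-29 would need X-31 (Rx 6), but X-31 never forms.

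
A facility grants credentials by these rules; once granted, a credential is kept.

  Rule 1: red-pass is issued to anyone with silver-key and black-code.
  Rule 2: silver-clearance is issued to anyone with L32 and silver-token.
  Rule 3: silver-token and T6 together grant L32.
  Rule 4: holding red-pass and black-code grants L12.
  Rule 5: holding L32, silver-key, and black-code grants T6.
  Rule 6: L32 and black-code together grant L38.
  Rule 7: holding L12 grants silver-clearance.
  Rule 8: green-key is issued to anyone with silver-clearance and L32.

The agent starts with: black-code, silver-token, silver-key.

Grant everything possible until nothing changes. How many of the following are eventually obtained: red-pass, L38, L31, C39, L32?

1

Holding silver-key and black-code grants red-pass (Rule 1).
red-pass: reached.
L38 would need L32 and black-code (Rule 6), but L32 is never granted.
No rule produces L31, and it is not given.
No rule produces C39, and it is not given.
L32 would need silver-token and T6 (Rule 3), but T6 is never granted.
Reached: red-pass — 1 of the 5.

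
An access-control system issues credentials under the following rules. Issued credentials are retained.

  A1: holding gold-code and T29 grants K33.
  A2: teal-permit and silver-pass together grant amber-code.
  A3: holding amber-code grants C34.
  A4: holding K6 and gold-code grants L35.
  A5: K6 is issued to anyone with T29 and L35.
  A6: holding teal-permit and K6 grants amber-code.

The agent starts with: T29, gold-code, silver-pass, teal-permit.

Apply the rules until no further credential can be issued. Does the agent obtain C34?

Holding teal-permit and silver-pass grants amber-code (A2).
Holding amber-code grants C34 (A3).

Yes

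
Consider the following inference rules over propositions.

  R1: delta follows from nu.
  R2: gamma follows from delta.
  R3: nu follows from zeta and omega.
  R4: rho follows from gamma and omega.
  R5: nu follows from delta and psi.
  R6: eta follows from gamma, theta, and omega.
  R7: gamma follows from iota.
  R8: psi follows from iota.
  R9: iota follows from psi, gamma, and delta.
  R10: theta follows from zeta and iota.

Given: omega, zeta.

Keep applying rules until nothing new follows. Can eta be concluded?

No

eta would need gamma, theta, and omega (R6), but theta is never established.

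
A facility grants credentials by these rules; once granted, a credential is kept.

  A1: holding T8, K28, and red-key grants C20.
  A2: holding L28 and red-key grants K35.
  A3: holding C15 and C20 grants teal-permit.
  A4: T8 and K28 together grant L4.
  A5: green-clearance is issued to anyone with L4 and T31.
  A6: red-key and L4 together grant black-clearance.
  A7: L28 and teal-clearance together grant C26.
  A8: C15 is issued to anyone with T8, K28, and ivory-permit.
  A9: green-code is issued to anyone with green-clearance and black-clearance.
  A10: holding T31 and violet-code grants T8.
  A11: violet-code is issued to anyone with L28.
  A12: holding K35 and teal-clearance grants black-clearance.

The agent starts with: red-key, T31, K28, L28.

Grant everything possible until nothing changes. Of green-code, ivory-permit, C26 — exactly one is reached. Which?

green-code

Holding L28 grants violet-code (A11).
Holding T31 and violet-code grants T8 (A10).
Holding T8 and K28 grants L4 (A4).
Holding red-key and L4 grants black-clearance (A6).
Holding L4 and T31 grants green-clearance (A5).
Holding green-clearance and black-clearance grants green-code (A9).
C26 would need L28 and teal-clearance (A7), but teal-clearance is never granted. No rule produces ivory-permit, and it is not given.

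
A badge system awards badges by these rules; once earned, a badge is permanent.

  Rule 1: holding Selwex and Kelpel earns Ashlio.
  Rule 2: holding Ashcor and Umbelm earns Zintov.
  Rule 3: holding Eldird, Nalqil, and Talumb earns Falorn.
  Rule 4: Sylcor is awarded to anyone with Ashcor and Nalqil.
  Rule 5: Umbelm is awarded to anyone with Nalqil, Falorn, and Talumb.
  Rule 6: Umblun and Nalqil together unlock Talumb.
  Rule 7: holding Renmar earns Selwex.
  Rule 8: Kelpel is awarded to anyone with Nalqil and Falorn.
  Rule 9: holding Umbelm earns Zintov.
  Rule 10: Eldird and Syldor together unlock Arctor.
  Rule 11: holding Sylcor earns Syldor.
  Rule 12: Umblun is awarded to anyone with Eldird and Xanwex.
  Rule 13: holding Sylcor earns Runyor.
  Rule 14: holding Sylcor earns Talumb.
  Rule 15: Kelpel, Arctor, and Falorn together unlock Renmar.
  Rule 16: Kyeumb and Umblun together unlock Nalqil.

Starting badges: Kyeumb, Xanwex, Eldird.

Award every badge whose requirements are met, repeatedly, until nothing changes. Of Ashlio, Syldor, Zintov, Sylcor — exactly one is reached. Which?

Zintov

With Eldird and Xanwex, Umblun is earned (Rule 12).
With Kyeumb and Umblun, Nalqil is earned (Rule 16).
With Umblun and Nalqil, Talumb is earned (Rule 6).
With Eldird, Nalqil, and Talumb, Falorn is earned (Rule 3).
With Nalqil, Falorn, and Talumb, Umbelm is earned (Rule 5).
With Umbelm, Zintov is earned (Rule 9).
Syldor would need Sylcor (Rule 11), but Sylcor is never earned. Sylcor would need Ashcor and Nalqil (Rule 4), but Ashcor is never earned. Ashlio would need Selwex and Kelpel (Rule 1), but Selwex is never earned.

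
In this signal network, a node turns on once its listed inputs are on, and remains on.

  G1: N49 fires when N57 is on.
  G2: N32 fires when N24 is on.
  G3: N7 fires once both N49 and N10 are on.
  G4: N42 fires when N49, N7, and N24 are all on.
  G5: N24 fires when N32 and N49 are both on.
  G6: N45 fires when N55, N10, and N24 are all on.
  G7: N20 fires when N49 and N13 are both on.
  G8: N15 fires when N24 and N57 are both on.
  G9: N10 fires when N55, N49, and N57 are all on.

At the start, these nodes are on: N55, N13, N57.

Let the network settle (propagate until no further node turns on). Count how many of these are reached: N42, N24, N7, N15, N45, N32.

1

N57 is on, so N49 fires (G1).
G9: N55, N49, and N57 on → N10 on.
N49 and N10 are on, so N7 fires (G3).
N42 would need N49, N7, and N24 (G4), but N24 never turns on.
N24 would need N32 and N49 (G5), but N32 never turns on.
N7: reached.
N15 would need N24 and N57 (G8), but N24 never turns on.
N45 would need N55, N10, and N24 (G6), but N24 never turns on.
N32 would need N24 (G2), but N24 never turns on.
Reached: N7 — 1 of the 6.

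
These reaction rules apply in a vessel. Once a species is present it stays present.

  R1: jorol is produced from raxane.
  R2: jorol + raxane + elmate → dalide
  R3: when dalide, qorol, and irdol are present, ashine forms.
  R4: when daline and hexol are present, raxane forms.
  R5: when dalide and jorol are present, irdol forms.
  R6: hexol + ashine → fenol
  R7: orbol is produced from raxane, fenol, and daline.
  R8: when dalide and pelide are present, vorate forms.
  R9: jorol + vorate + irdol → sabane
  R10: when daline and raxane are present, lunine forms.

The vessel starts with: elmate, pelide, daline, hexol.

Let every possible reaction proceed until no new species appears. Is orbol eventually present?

No

orbol would need raxane, fenol, and daline (R7), but fenol never forms.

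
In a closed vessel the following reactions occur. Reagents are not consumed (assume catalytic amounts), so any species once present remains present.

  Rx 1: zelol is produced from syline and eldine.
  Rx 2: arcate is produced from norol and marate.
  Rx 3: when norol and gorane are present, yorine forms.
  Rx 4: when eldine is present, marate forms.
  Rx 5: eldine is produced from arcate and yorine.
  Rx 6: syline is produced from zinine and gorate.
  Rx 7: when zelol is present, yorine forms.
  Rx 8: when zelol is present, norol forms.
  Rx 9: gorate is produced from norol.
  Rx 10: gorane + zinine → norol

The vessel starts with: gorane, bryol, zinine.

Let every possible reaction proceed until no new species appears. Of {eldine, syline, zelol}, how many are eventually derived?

1

gorane and zinine present → norol forms (Rx 10).
norol present → gorate forms (Rx 9).
zinine and gorate present → syline forms (Rx 6).
eldine would need arcate and yorine (Rx 5), but arcate never forms.
syline: reached.
zelol would need syline and eldine (Rx 1), but eldine never forms.
Reached: syline — 1 of the 3.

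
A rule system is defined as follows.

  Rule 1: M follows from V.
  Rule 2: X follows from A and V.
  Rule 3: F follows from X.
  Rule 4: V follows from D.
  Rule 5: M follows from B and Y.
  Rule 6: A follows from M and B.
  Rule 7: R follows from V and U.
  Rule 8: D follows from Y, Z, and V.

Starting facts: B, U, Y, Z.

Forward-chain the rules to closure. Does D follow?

D would need Y, Z, and V (Rule 8), but V is never established.

No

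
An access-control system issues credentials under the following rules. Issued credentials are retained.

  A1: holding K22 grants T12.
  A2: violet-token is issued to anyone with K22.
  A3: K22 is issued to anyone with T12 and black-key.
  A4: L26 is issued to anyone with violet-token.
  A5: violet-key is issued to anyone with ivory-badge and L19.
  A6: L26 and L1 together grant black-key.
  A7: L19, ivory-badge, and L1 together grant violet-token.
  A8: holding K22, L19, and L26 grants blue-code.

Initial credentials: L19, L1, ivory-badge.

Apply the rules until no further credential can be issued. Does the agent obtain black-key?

Holding L19, ivory-badge, and L1 grants violet-token (A7).
Holding violet-token grants L26 (A4).
Holding L26 and L1 grants black-key (A6).

Yes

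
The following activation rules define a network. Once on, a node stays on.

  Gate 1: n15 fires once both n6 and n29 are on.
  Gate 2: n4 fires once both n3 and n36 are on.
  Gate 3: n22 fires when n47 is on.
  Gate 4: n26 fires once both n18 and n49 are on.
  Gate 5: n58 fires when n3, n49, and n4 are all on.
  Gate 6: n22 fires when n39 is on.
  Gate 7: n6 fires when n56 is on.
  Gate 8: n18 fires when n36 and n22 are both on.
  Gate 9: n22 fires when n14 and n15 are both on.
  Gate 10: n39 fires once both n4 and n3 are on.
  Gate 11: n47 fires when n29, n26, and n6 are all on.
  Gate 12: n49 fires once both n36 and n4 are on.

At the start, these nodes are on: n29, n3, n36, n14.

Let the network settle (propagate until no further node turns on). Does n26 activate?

Yes

n3 and n36 are on, so n4 fires (Gate 2).
Gate 12: n36 and n4 on → n49 on.
Gate 10: n4 and n3 on → n39 on.
n39 is on, so n22 fires (Gate 6).
Gate 8: n36 and n22 on → n18 on.
n18 and n49 are on, so n26 fires (Gate 4).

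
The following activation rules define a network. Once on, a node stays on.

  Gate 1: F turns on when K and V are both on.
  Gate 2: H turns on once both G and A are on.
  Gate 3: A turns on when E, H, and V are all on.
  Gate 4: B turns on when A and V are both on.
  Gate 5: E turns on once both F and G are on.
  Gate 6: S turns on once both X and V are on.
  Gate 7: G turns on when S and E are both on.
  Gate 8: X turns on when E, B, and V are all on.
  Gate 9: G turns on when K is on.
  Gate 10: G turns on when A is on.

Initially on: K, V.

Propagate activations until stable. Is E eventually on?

Yes

Gate 1: K and V on → F on.
K is on, so G turns on (Gate 9).
F and G are on, so E turns on (Gate 5).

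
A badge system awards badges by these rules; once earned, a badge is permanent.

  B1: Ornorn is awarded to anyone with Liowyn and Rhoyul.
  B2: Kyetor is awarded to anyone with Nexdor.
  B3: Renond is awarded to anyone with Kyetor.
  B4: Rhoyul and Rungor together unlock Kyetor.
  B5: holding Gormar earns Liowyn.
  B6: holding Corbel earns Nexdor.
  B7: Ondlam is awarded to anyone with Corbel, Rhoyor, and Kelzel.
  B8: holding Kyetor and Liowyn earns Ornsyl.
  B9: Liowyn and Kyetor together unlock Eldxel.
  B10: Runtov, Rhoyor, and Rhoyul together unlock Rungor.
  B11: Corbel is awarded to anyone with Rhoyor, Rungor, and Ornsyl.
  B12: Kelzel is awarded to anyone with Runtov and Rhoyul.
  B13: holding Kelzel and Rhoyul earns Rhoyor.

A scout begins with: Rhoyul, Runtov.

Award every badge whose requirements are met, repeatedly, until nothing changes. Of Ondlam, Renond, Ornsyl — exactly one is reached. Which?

Renond

With Runtov and Rhoyul, Kelzel is earned (B12).
With Kelzel and Rhoyul, Rhoyor is earned (B13).
With Runtov, Rhoyor, and Rhoyul, Rungor is earned (B10).
With Rhoyul and Rungor, Kyetor is earned (B4).
With Kyetor, Renond is earned (B3).
Ornsyl would need Kyetor and Liowyn (B8), but Liowyn is never earned. Ondlam would need Corbel, Rhoyor, and Kelzel (B7), but Corbel is never earned.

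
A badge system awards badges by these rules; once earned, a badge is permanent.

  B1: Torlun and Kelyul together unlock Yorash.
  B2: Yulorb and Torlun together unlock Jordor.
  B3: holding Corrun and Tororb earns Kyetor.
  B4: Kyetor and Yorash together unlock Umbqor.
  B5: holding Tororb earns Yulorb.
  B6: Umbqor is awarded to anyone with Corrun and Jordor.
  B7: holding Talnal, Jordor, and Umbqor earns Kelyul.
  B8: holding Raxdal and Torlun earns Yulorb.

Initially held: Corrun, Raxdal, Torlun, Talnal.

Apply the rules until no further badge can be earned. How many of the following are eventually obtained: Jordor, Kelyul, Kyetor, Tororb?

With Raxdal and Torlun, Yulorb is earned (B8).
With Yulorb and Torlun, Jordor is earned (B2).
With Corrun and Jordor, Umbqor is earned (B6).
With Talnal, Jordor, and Umbqor, Kelyul is earned (B7).
Jordor: reached.
Kelyul: reached.
Kyetor would need Corrun and Tororb (B3), but Tororb is never earned.
No rule produces Tororb, and it is not given.
Reached: Jordor and Kelyul — 2 of the 4.

2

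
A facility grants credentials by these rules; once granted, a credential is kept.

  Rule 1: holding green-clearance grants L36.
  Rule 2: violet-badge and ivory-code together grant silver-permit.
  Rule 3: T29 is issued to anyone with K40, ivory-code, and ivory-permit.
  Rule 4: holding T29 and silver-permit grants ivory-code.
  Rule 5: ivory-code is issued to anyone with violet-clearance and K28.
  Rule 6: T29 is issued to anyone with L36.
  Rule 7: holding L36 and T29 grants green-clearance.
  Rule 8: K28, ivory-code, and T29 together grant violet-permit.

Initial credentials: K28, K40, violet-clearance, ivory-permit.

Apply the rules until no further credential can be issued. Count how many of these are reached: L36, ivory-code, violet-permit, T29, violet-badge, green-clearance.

Holding violet-clearance and K28 grants ivory-code (Rule 5).
Holding K40, ivory-code, and ivory-permit grants T29 (Rule 3).
Holding K28, ivory-code, and T29 grants violet-permit (Rule 8).
L36 would need green-clearance (Rule 1), but green-clearance is never granted.
ivory-code: reached.
violet-permit: reached.
T29: reached.
No rule produces violet-badge, and it is not given.
green-clearance would need L36 and T29 (Rule 7), but L36 is never granted.
Reached: ivory-code, violet-permit, and T29 — 3 of the 6.

3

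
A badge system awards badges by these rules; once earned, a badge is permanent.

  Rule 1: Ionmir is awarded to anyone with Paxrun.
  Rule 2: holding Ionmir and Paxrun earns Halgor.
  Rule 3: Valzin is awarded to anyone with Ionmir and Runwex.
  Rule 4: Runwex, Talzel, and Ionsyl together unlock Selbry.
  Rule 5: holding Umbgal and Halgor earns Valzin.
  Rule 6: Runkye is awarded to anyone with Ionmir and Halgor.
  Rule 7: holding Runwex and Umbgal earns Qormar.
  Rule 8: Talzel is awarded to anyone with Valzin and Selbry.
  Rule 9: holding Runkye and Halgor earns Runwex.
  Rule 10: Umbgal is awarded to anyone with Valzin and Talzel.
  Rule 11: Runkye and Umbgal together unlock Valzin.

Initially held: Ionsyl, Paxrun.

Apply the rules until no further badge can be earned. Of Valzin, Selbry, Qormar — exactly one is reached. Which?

With Paxrun, Ionmir is earned (Rule 1).
With Ionmir and Paxrun, Halgor is earned (Rule 2).
With Ionmir and Halgor, Runkye is earned (Rule 6).
With Runkye and Halgor, Runwex is earned (Rule 9).
With Ionmir and Runwex, Valzin is earned (Rule 3).
Selbry would need Runwex, Talzel, and Ionsyl (Rule 4), but Talzel is never earned. Qormar would need Runwex and Umbgal (Rule 7), but Umbgal is never earned.

Valzin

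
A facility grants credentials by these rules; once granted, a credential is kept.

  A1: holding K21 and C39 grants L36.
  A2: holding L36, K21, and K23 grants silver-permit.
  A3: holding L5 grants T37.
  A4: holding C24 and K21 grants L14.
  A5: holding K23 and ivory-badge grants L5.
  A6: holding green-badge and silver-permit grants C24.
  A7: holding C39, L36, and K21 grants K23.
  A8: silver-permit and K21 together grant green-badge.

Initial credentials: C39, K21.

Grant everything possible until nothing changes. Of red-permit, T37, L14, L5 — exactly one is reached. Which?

Holding K21 and C39 grants L36 (A1).
Holding C39, L36, and K21 grants K23 (A7).
Holding L36, K21, and K23 grants silver-permit (A2).
Holding silver-permit and K21 grants green-badge (A8).
Holding green-badge and silver-permit grants C24 (A6).
Holding C24 and K21 grants L14 (A4).
No rule produces red-permit, and it is not given. T37 would need L5 (A3), but L5 is never granted. L5 would need K23 and ivory-badge (A5), but ivory-badge is never granted.

L14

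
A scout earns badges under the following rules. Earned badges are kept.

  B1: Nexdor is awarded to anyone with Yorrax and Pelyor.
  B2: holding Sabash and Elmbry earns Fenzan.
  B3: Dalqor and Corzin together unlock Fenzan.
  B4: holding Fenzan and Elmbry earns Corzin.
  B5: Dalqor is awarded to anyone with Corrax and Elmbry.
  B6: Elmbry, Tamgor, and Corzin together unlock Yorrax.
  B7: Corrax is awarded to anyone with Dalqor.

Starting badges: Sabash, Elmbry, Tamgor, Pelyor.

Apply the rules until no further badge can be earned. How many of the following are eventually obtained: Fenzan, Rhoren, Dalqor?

With Sabash and Elmbry, Fenzan is earned (B2).
Fenzan: reached.
No rule produces Rhoren, and it is not given.
Dalqor would need Corrax and Elmbry (B5), but Corrax is never earned.
Reached: Fenzan — 1 of the 3.

1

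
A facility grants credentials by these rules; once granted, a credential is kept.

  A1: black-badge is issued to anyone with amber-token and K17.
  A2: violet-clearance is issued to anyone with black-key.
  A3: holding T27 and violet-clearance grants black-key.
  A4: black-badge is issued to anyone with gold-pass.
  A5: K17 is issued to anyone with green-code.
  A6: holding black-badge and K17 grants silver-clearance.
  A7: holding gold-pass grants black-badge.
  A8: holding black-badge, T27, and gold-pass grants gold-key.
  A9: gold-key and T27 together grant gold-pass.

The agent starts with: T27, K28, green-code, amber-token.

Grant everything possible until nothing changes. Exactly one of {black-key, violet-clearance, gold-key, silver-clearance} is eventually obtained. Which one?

Holding green-code grants K17 (A5).
Holding amber-token and K17 grants black-badge (A1).
Holding black-badge and K17 grants silver-clearance (A6).
gold-key would need black-badge, T27, and gold-pass (A8), but gold-pass is never granted. violet-clearance would need black-key (A2), but black-key is never granted. black-key would need T27 and violet-clearance (A3), but violet-clearance is never granted.

silver-clearance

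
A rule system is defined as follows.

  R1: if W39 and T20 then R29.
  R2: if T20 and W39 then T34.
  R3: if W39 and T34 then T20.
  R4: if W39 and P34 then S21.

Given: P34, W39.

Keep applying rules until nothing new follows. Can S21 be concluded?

Yes

From W39 and P34, R4 gives S21.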